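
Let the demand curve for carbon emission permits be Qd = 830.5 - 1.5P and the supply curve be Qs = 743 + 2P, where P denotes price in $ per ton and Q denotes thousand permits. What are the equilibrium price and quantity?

P* = 25, Q* = 793

Equating demand and supply, 830.5 - 1.5P = 743 + 2P gives 3.5P = 87.5, so P* = 25.
From the demand curve, Q* = 830.5 - 1.5(25) = 793.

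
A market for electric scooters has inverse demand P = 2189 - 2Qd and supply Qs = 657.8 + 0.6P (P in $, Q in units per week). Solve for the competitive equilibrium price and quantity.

Rewriting in direct form: Qd = 1094.5 - 0.5P.
The market clears where 1094.5 - 0.5P = 657.8 + 0.6P. Rearranging, 1.1P = 436.7, hence P* = 397.
From the demand curve, Q* = 1094.5 - 0.5(397) = 896.

P* = 397, Q* = 896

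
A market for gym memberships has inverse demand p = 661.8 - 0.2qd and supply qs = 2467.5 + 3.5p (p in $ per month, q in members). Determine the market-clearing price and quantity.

Rewriting in direct form: qd = 3309 - 5p.
At equilibrium qd = qs, so 3309 - 5p = 2467.5 + 3.5p; collecting terms, 841.5 = 8.5p and p* = 99.
Substitute back: q* = 3309 - 5(99) = 2814.

p* = 99, q* = 2814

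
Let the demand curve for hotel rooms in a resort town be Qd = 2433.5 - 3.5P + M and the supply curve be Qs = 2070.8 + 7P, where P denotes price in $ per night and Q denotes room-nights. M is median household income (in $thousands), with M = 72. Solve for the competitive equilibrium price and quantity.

With M = 72, demand is Qd = 2505.5 - 3.5P.
Equating demand and supply, 2505.5 - 3.5P = 2070.8 + 7P gives 10.5P = 434.7, so P* = 41.4.
From the demand curve, Q* = 2505.5 - 3.5(41.4) = 2360.6.

P* = 41.4, Q* = 2360.6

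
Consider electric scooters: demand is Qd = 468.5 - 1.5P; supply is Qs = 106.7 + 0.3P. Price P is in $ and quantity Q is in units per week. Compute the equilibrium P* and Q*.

P* = 201, Q* = 167

Equating demand and supply, 468.5 - 1.5P = 106.7 + 0.3P gives 1.8P = 361.8, so P* = 201.
Then Q* = 468.5 - 1.5(201) = 167.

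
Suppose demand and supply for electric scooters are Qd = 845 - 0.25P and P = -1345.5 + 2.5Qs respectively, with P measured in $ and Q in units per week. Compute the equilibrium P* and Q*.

Solving each curve for Q: Qs = 538.2 + 0.4P.
The market clears where 845 - 0.25P = 538.2 + 0.4P. Rearranging, 0.65P = 306.8, hence P* = 472.
Plugging P* into demand: Q* = 845 - 0.25(472) = 727.

P* = 472, Q* = 727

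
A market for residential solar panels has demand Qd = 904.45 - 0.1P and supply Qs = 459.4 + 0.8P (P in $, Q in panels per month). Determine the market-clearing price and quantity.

P* = 494.5, Q* = 855

The market clears where 904.45 - 0.1P = 459.4 + 0.8P. Rearranging, 0.9P = 445.05, hence P* = 494.5.
From the demand curve, Q* = 904.45 - 0.1(494.5) = 855.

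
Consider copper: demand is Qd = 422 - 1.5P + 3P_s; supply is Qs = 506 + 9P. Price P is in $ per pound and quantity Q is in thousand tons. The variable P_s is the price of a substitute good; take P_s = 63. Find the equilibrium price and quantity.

With P_s = 63, demand is Qd = 611 - 1.5P.
Set Qd = Qs: 611 - 1.5P = 506 + 9P, so 105 = 10.5P and P* = 10.
Then Q* = 611 - 1.5(10) = 596.

P* = 10, Q* = 596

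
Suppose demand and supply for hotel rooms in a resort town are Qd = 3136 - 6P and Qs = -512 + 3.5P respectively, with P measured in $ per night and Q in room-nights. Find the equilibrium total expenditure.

Total expenditure = 319488

Set Qd = Qs: 3136 - 6P = -512 + 3.5P, so 3648 = 9.5P and P* = 384.
From the demand curve, Q* = 3136 - 6(384) = 832.
Total expenditure = P* × Q* = 384 × 832 = 319488.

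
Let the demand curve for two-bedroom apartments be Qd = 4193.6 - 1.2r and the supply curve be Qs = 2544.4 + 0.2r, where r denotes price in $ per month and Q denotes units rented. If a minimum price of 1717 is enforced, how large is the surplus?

Evaluating both curves at the floor price 1717 gives Qd = 2133.2, Qs = 2887.8.
Surplus = Qs - Qd = 2887.8 - 2133.2 = 754.6.

Surplus = 754.6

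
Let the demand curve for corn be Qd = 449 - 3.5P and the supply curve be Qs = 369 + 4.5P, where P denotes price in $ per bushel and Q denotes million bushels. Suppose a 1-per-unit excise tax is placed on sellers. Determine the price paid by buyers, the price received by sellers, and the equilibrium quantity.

Sellers keep P_s = P_b - 1 per unit, so supply in terms of the buyer price is Qs = 364.5 + 4.5P_b.
Market clearing requires 449 - 3.5P_b = 364.5 + 4.5P_b; hence 84.5 = 8P_b and P_b = 10.5625.
So P_s = 9.5625 and the quantity traded is Q = 449 - 3.5(10.5625) = 412.03125.

P_b = 10.5625, P_s = 9.5625, Q = 412.03125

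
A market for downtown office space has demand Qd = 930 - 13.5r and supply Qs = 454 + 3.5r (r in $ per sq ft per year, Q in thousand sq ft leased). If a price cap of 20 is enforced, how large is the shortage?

Evaluating both curves at the ceiling price 20 gives Qd = 660, Qs = 524.
Shortage = Qd - Qs = 660 - 524 = 136.

Shortage = 136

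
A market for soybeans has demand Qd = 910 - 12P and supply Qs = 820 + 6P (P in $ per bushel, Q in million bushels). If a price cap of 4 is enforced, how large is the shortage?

Shortage = 18

Evaluating both curves at the ceiling price 4 gives Qd = 862, Qs = 844.
Shortage = Qd - Qs = 862 - 844 = 18.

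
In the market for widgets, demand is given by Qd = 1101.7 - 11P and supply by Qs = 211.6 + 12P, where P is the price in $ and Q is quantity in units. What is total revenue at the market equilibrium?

Total revenue = 26161.2

Set Qd = Qs: 1101.7 - 11P = 211.6 + 12P, so 890.1 = 23P and P* = 38.7.
From the demand curve, Q* = 1101.7 - 11(38.7) = 676.
Total revenue = P* × Q* = 38.7 × 676 = 26161.2.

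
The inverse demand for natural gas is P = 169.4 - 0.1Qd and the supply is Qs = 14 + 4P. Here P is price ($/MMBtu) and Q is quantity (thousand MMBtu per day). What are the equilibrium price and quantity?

P* = 120, Q* = 494

In direct form, Qd = 1694 - 10P.
At equilibrium Qd = Qs, so 1694 - 10P = 14 + 4P; collecting terms, 1680 = 14P and P* = 120.
Then Q* = 1694 - 10(120) = 494.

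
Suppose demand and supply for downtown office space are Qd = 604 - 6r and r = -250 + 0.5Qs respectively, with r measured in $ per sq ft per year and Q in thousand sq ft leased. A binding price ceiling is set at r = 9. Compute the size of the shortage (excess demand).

Shortage = 32

Solving each curve for Q: Qs = 500 + 2r.
Evaluating both curves at the ceiling price 9 gives Qd = 550, Qs = 518.
Shortage = Qd - Qs = 550 - 518 = 32.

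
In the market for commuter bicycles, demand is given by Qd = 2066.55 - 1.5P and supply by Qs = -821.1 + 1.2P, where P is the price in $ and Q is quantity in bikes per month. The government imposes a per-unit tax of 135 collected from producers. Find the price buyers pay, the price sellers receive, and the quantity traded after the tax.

Producers keep P_s = P_b - 135 per unit, so supply in terms of the buyer price is Qs = -983.1 + 1.2P_b.
Market clearing requires 2066.55 - 1.5P_b = -983.1 + 1.2P_b; hence 3049.65 = 2.7P_b and P_b = 1129.5.
Then P_s = 1129.5 - 135 = 994.5 and Q = 2066.55 - 1.5(1129.5) = 372.3.

P_b = 1129.5, P_s = 994.5, Q = 372.3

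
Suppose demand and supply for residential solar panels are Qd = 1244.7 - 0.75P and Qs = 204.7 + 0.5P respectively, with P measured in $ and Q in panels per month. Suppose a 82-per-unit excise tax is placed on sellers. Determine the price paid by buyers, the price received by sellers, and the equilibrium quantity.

P_b = 864.8, P_s = 782.8, Q = 596.1

The tax drives a wedge P_b - P_s = 82. Substituting P_s = P_b - 82 into supply: Qs = 163.7 + 0.5P_b.
Equate demand and the shifted supply: 1244.7 - 0.75P_b = 163.7 + 0.5P_b, giving 1.25P_b = 1081, so P_b = 864.8.
So P_s = 782.8 and the quantity traded is Q = 1244.7 - 0.75(864.8) = 596.1.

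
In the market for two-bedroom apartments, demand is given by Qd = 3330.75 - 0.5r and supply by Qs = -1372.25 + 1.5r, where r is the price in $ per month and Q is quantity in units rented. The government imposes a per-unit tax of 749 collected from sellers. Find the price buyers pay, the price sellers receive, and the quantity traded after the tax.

r_b = 2913.25, r_s = 2164.25, Q = 1874.125

The tax drives a wedge r_b - r_s = 749. Substituting r_s = r_b - 749 into supply: Qs = -2495.75 + 1.5r_b.
Set Qd = Qs: 3330.75 - 0.5r_b = -2495.75 + 1.5r_b, so 5826.5 = 2r_b and r_b = 2913.25.
Then r_s = 2913.25 - 749 = 2164.25 and Q = 3330.75 - 0.5(2913.25) = 1874.125.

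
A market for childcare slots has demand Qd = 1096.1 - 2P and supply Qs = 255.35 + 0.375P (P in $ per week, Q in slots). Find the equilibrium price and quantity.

The market clears where 1096.1 - 2P = 255.35 + 0.375P. Rearranging, 2.375P = 840.75, hence P* = 354.
Plugging P* into demand: Q* = 1096.1 - 2(354) = 388.1.

P* = 354, Q* = 388.1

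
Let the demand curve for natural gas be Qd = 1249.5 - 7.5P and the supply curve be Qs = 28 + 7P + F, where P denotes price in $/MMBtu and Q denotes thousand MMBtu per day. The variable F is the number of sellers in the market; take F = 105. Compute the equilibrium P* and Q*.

With F = 105, supply is Qs = 133 + 7P.
Equating demand and supply, 1249.5 - 7.5P = 133 + 7P gives 14.5P = 1116.5, so P* = 77.
Plugging P* into demand: Q* = 1249.5 - 7.5(77) = 672.

P* = 77, Q* = 672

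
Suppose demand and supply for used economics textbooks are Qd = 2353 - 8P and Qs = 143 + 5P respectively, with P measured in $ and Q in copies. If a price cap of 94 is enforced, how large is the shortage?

At P = 94: Qd = 1601 and Qs = 613.
Shortage = Qd - Qs = 1601 - 613 = 988.

Shortage = 988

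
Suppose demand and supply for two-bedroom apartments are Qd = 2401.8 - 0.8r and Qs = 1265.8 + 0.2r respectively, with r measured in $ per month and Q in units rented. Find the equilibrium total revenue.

Total revenue = 1696048

The market clears where 2401.8 - 0.8r = 1265.8 + 0.2r. Rearranging, r = 1136, hence r* = 1136.
Plugging r* into demand: Q* = 2401.8 - 0.8(1136) = 1493.
Total revenue = r* × Q* = 1136 × 1493 = 1696048.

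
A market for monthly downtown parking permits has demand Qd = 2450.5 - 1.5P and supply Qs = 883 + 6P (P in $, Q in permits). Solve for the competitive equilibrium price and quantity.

Equating demand and supply, 2450.5 - 1.5P = 883 + 6P gives 7.5P = 1567.5, so P* = 209.
Substitute back: Q* = 2450.5 - 1.5(209) = 2137.

P* = 209, Q* = 2137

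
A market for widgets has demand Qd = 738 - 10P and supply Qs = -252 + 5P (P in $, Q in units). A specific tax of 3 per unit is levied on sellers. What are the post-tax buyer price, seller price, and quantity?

Sellers keep P_s = P_b - 3 per unit, so supply in terms of the buyer price is Qs = -267 + 5P_b.
Equate demand and the shifted supply: 738 - 10P_b = -267 + 5P_b, giving 15P_b = 1005, so P_b = 67.
Then P_s = 67 - 3 = 64 and Q = 738 - 10(67) = 68.

P_b = 67, P_s = 64, Q = 68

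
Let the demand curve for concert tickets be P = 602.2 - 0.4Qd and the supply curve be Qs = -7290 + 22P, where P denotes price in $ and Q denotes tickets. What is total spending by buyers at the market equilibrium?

Total spending by buyers = 218272

In direct form, Qd = 1505.5 - 2.5P.
Set Qd = Qs: 1505.5 - 2.5P = -7290 + 22P, so 8795.5 = 24.5P and P* = 359.
From the demand curve, Q* = 1505.5 - 2.5(359) = 608.
Total spending by buyers = P* × Q* = 359 × 608 = 218272.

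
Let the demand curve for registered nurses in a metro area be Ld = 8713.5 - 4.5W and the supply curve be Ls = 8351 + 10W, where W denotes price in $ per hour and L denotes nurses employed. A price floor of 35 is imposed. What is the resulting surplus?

At W = 35: Ld = 8556 and Ls = 8701.
Surplus = Ls - Ld = 8701 - 8556 = 145.

Surplus = 145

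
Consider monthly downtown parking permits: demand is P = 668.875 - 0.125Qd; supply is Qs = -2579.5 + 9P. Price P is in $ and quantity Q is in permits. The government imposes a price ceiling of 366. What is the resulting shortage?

Shortage = 1708.5

Inverting to quantity form: Qd = 5351 - 8P.
With P fixed at 366, quantity demanded is 2423 and quantity supplied is 714.5.
Shortage = Qd - Qs = 2423 - 714.5 = 1708.5.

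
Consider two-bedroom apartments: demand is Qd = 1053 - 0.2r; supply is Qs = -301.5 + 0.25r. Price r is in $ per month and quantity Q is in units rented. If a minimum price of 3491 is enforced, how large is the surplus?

With r fixed at 3491, quantity demanded is 354.8 and quantity supplied is 571.25.
Surplus = Qs - Qd = 571.25 - 354.8 = 216.45.

Surplus = 216.45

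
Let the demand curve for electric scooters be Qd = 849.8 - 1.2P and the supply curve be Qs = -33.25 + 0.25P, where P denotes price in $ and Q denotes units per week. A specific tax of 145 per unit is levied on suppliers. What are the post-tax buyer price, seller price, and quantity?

P_b = 634, P_s = 489, Q = 89

The tax drives a wedge P_b - P_s = 145. Substituting P_s = P_b - 145 into supply: Qs = -69.5 + 0.25P_b.
Market clearing requires 849.8 - 1.2P_b = -69.5 + 0.25P_b; hence 919.3 = 1.45P_b and P_b = 634.
So P_s = 489 and the quantity traded is Q = 849.8 - 1.2(634) = 89.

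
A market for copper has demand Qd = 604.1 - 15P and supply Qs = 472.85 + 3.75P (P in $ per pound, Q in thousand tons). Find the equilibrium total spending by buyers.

The market clears where 604.1 - 15P = 472.85 + 3.75P. Rearranging, 18.75P = 131.25, hence P* = 7.
From the demand curve, Q* = 604.1 - 15(7) = 499.1.
Total spending by buyers = P* × Q* = 7 × 499.1 = 3493.7.

Total spending by buyers = 3493.7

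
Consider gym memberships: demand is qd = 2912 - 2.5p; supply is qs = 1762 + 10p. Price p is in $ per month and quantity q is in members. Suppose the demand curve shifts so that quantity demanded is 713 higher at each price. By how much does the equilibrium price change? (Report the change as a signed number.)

Δp = 57.04

The market clears where 2912 - 2.5p = 1762 + 10p. Rearranging, 12.5p = 1150, hence p* = 92.
Plugging p* into demand: q* = 2912 - 2.5(92) = 2682.
After the shift, demand is qd = 3625 - 2.5p.
The new intersection has 1863 = 12.5p, i.e. p = 149.04, q = 3252.4.
Δp = 149.04 - 92 = 57.04.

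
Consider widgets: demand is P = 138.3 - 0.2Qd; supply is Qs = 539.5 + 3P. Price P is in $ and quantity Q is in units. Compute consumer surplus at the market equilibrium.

Solving each curve for Q: Qd = 691.5 - 5P.
At equilibrium Qd = Qs, so 691.5 - 5P = 539.5 + 3P; collecting terms, 152 = 8P and P* = 19.
Plugging P* into demand: Q* = 691.5 - 5(19) = 596.5.
Demand choke price (Qd = 0): P = 691.5/5 = 138.3. Consumer surplus = ½ × (138.3 - 19) × 596.5 = 35581.225.

Consumer surplus = 35581.225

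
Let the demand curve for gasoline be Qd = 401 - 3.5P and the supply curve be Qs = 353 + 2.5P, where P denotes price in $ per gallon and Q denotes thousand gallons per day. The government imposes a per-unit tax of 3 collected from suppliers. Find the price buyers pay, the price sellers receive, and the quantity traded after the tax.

P_b = 9.25, P_s = 6.25, Q = 368.625

Suppliers keep P_s = P_b - 3 per unit, so supply in terms of the buyer price is Qs = 345.5 + 2.5P_b.
Market clearing requires 401 - 3.5P_b = 345.5 + 2.5P_b; hence 55.5 = 6P_b and P_b = 9.25.
Then P_s = 9.25 - 3 = 6.25 and Q = 401 - 3.5(9.25) = 368.625.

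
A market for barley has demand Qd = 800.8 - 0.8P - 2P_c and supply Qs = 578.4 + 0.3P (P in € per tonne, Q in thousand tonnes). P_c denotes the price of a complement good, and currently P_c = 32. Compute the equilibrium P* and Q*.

With P_c = 32, demand is Qd = 736.8 - 0.8P.
Set Qd = Qs: 736.8 - 0.8P = 578.4 + 0.3P, so 158.4 = 1.1P and P* = 144.
Plugging P* into demand: Q* = 736.8 - 0.8(144) = 621.6.

P* = 144, Q* = 621.6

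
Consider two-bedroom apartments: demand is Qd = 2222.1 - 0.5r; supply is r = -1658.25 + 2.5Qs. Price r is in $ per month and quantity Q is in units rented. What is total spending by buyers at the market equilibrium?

Rewriting in direct form: Qs = 663.3 + 0.4r.
Set Qd = Qs: 2222.1 - 0.5r = 663.3 + 0.4r, so 1558.8 = 0.9r and r* = 1732.
From the demand curve, Q* = 2222.1 - 0.5(1732) = 1356.1.
Total spending by buyers = r* × Q* = 1732 × 1356.1 = 2348765.2.

Total spending by buyers = 2348765.2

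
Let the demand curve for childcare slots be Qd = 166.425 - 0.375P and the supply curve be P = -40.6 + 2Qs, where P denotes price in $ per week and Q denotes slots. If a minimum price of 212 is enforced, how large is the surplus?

In direct form, Qs = 20.3 + 0.5P.
With P fixed at 212, quantity demanded is 86.925 and quantity supplied is 126.3.
Surplus = Qs - Qd = 126.3 - 86.925 = 39.375.

Surplus = 39.375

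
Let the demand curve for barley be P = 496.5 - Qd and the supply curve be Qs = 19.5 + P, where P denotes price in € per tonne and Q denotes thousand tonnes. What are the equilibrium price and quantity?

P* = 238.5, Q* = 258

Inverting to quantity form: Qd = 496.5 - P.
Set Qd = Qs: 496.5 - P = 19.5 + P, so 477 = 2P and P* = 238.5.
From the demand curve, Q* = 496.5 - 238.5 = 258.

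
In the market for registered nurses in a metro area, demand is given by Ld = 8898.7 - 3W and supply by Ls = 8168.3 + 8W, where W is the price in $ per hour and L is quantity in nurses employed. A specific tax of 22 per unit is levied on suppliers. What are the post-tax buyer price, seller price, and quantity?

Suppliers keep W_s = W_b - 22 per unit, so supply in terms of the buyer price is Ls = 7992.3 + 8W_b.
Equate demand and the shifted supply: 8898.7 - 3W_b = 7992.3 + 8W_b, giving 11W_b = 906.4, so W_b = 82.4.
Then W_s = 82.4 - 22 = 60.4 and L = 8898.7 - 3(82.4) = 8651.5.

W_b = 82.4, W_s = 60.4, L = 8651.5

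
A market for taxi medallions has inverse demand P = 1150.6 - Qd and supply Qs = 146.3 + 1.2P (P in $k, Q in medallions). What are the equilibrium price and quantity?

Solving each curve for Q: Qd = 1150.6 - P.
At equilibrium Qd = Qs, so 1150.6 - P = 146.3 + 1.2P; collecting terms, 1004.3 = 2.2P and P* = 456.5.
Substitute back: Q* = 1150.6 - 456.5 = 694.1.

P* = 456.5, Q* = 694.1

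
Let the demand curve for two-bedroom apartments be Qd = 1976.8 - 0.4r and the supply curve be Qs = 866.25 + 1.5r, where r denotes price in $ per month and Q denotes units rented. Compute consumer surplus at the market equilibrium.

Consumer surplus = 3797561.25

Equating demand and supply, 1976.8 - 0.4r = 866.25 + 1.5r gives 1.9r = 1110.55, so r* = 584.5.
Then Q* = 1976.8 - 0.4(584.5) = 1743.
Demand choke price (Qd = 0): r = 1976.8/0.4 = 4942. Consumer surplus = ½ × (4942 - 584.5) × 1743 = 3797561.25.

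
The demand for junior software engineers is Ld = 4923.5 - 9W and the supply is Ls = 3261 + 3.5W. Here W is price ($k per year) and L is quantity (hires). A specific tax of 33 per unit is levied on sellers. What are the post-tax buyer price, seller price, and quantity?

The tax drives a wedge W_b - W_s = 33. Substituting W_s = W_b - 33 into supply: Ls = 3145.5 + 3.5W_b.
Equate demand and the shifted supply: 4923.5 - 9W_b = 3145.5 + 3.5W_b, giving 12.5W_b = 1778, so W_b = 142.24.
Then W_s = 142.24 - 33 = 109.24 and L = 4923.5 - 9(142.24) = 3643.34.

W_b = 142.24, W_s = 109.24, L = 3643.34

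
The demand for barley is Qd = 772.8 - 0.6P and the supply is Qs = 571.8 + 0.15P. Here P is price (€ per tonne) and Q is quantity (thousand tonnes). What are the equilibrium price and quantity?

P* = 268, Q* = 612

The market clears where 772.8 - 0.6P = 571.8 + 0.15P. Rearranging, 0.75P = 201, hence P* = 268.
From the demand curve, Q* = 772.8 - 0.6(268) = 612.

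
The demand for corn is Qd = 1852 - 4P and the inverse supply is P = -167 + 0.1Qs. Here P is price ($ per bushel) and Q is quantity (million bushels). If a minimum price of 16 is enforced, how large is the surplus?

Surplus = 42

Rewriting in direct form: Qs = 1670 + 10P.
Evaluating both curves at the floor price 16 gives Qd = 1788, Qs = 1830.
Surplus = Qs - Qd = 1830 - 1788 = 42.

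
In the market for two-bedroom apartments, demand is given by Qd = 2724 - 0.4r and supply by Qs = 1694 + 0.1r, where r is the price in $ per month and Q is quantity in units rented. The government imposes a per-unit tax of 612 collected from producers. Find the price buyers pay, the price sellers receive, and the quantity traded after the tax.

The tax drives a wedge r_b - r_s = 612. Substituting r_s = r_b - 612 into supply: Qs = 1632.8 + 0.1r_b.
Market clearing requires 2724 - 0.4r_b = 1632.8 + 0.1r_b; hence 1091.2 = 0.5r_b and r_b = 2182.4.
So r_s = 1570.4 and the quantity traded is Q = 2724 - 0.4(2182.4) = 1851.04.

r_b = 2182.4, r_s = 1570.4, Q = 1851.04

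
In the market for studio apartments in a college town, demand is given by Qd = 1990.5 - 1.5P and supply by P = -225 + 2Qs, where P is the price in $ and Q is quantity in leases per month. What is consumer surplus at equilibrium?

Consumer surplus = 112908

Solving each curve for Q: Qs = 112.5 + 0.5P.
The market clears where 1990.5 - 1.5P = 112.5 + 0.5P. Rearranging, 2P = 1878, hence P* = 939.
Plugging P* into demand: Q* = 1990.5 - 1.5(939) = 582.
Demand choke price (Qd = 0): P = 1990.5/1.5 = 1327. Consumer surplus = ½ × (1327 - 939) × 582 = 112908.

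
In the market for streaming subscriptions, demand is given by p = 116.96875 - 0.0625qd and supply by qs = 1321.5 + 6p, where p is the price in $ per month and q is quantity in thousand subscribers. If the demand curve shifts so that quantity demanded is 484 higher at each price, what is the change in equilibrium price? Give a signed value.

Rewriting in direct form: qd = 1871.5 - 16p.
Equating demand and supply, 1871.5 - 16p = 1321.5 + 6p gives 22p = 550, so p* = 25.
Substitute back: q* = 1871.5 - 16(25) = 1471.5.
After the shift, demand is qd = 2355.5 - 16p.
New equilibrium: 1034 = 22p, so p = 47 and q = 1603.5.
Δp = 47 - 25 = 22.

Δp = 22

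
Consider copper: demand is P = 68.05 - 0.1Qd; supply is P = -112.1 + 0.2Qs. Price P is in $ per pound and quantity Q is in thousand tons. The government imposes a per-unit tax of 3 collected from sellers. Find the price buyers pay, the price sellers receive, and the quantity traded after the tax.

Rewriting in direct form: Qd = 680.5 - 10P and Qs = 560.5 + 5P.
With a tax of 3 on sellers, they supply based on the net price P_s = P_b - 3, so Qs = 545.5 + 5P_b.
Set Qd = Qs: 680.5 - 10P_b = 545.5 + 5P_b, so 135 = 15P_b and P_b = 9.
So P_s = 6 and the quantity traded is Q = 680.5 - 10(9) = 590.5.

P_b = 9, P_s = 6, Q = 590.5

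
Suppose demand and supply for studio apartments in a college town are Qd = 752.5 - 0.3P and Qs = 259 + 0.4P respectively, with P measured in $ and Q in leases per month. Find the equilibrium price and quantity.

Equating demand and supply, 752.5 - 0.3P = 259 + 0.4P gives 0.7P = 493.5, so P* = 705.
Substitute back: Q* = 752.5 - 0.3(705) = 541.

P* = 705, Q* = 541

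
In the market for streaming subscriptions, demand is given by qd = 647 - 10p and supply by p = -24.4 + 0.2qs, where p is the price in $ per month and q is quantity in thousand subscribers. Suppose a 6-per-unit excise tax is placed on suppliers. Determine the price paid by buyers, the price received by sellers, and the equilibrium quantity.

p_b = 37, p_s = 31, q = 277

In direct form, qs = 122 + 5p.
With a tax of 6 on suppliers, they supply based on the net price p_s = p_b - 6, so qs = 92 + 5p_b.
Set qd = qs: 647 - 10p_b = 92 + 5p_b, so 555 = 15p_b and p_b = 37.
So p_s = 31 and the quantity traded is q = 647 - 10(37) = 277.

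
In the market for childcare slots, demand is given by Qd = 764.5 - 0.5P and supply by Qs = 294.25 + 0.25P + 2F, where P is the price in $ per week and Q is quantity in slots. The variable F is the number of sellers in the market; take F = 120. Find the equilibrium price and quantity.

P* = 307, Q* = 611

With F = 120, supply is Qs = 534.25 + 0.25P.
Set Qd = Qs: 764.5 - 0.5P = 534.25 + 0.25P, so 230.25 = 0.75P and P* = 307.
Plugging P* into demand: Q* = 764.5 - 0.5(307) = 611.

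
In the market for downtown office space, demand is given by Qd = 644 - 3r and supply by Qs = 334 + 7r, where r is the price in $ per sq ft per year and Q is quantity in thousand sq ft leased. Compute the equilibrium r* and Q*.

Equating demand and supply, 644 - 3r = 334 + 7r gives 10r = 310, so r* = 31.
Then Q* = 644 - 3(31) = 551.

r* = 31, Q* = 551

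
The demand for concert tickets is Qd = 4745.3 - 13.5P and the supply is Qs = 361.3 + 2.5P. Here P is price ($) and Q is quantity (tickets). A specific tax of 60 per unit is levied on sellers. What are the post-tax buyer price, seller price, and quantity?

P_b = 283.375, P_s = 223.375, Q = 919.7375

Sellers keep P_s = P_b - 60 per unit, so supply in terms of the buyer price is Qs = 211.3 + 2.5P_b.
Set Qd = Qs: 4745.3 - 13.5P_b = 211.3 + 2.5P_b, so 4534 = 16P_b and P_b = 283.375.
Then P_s = 283.375 - 60 = 223.375 and Q = 4745.3 - 13.5(283.375) = 919.7375.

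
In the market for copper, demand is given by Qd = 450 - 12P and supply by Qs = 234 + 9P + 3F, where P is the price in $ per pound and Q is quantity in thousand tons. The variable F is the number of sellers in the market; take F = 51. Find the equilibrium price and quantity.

P* = 3, Q* = 414

With F = 51, supply is Qs = 387 + 9P.
At equilibrium Qd = Qs, so 450 - 12P = 387 + 9P; collecting terms, 63 = 21P and P* = 3.
From the demand curve, Q* = 450 - 12(3) = 414.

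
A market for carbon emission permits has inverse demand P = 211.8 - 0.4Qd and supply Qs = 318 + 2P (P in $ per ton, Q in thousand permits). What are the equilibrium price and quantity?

P* = 47, Q* = 412

Rewriting in direct form: Qd = 529.5 - 2.5P.
The market clears where 529.5 - 2.5P = 318 + 2P. Rearranging, 4.5P = 211.5, hence P* = 47.
Then Q* = 529.5 - 2.5(47) = 412.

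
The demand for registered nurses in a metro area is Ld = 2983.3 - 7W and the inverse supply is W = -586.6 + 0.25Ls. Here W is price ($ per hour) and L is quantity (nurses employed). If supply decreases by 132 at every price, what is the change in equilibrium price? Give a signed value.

ΔW = 12

In direct form, Ls = 2346.4 + 4W.
The market clears where 2983.3 - 7W = 2346.4 + 4W. Rearranging, 11W = 636.9, hence W* = 57.9.
From the demand curve, L* = 2983.3 - 7(57.9) = 2578.
After the shift, supply is Ls = 2214.4 + 4W.
Re-solving, 11W = 768.9 gives W = 69.9 and L = 2494.
ΔW = 69.9 - 57.9 = 12.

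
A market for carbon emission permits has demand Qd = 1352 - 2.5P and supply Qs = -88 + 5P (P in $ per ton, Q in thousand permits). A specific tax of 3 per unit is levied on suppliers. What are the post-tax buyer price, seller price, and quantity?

P_b = 194, P_s = 191, Q = 867

The tax drives a wedge P_b - P_s = 3. Substituting P_s = P_b - 3 into supply: Qs = -103 + 5P_b.
Equate demand and the shifted supply: 1352 - 2.5P_b = -103 + 5P_b, giving 7.5P_b = 1455, so P_b = 194.
So P_s = 191 and the quantity traded is Q = 1352 - 2.5(194) = 867.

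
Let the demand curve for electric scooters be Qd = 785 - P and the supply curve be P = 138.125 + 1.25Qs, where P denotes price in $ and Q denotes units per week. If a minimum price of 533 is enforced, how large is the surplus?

Inverting to quantity form: Qs = -110.5 + 0.8P.
With P fixed at 533, quantity demanded is 252 and quantity supplied is 315.9.
Surplus = Qs - Qd = 315.9 - 252 = 63.9.

Surplus = 63.9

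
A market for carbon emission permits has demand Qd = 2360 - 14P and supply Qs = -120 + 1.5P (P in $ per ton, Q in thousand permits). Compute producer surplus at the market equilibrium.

Producer surplus = 4800

Equating demand and supply, 2360 - 14P = -120 + 1.5P gives 15.5P = 2480, so P* = 160.
From the demand curve, Q* = 2360 - 14(160) = 120.
Supply choke price (Qs = 0): P = 80. Producer surplus = ½ × (160 - 80) × 120 = 4800.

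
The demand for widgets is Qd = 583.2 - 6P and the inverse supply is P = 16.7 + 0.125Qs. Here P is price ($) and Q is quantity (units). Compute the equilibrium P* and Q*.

Inverting to quantity form: Qs = -133.6 + 8P.
Equating demand and supply, 583.2 - 6P = -133.6 + 8P gives 14P = 716.8, so P* = 51.2.
Plugging P* into demand: Q* = 583.2 - 6(51.2) = 276.

P* = 51.2, Q* = 276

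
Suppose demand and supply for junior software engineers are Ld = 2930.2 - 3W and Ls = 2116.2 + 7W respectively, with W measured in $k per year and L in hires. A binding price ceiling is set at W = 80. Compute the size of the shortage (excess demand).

With W fixed at 80, quantity demanded is 2690.2 and quantity supplied is 2676.2.
Shortage = Ld - Ls = 2690.2 - 2676.2 = 14.

Shortage = 14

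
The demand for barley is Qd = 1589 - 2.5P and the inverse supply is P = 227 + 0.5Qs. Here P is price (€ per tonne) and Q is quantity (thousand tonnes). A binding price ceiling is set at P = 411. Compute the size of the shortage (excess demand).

Shortage = 193.5

Rewriting in direct form: Qs = -454 + 2P.
At P = 411: Qd = 561.5 and Qs = 368.
Shortage = Qd - Qs = 561.5 - 368 = 193.5.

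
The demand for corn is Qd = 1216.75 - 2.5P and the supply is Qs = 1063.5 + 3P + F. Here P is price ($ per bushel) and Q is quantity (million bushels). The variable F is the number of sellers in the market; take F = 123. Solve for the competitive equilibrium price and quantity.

With F = 123, supply is Qs = 1186.5 + 3P.
Equating demand and supply, 1216.75 - 2.5P = 1186.5 + 3P gives 5.5P = 30.25, so P* = 5.5.
Then Q* = 1216.75 - 2.5(5.5) = 1203.

P* = 5.5, Q* = 1203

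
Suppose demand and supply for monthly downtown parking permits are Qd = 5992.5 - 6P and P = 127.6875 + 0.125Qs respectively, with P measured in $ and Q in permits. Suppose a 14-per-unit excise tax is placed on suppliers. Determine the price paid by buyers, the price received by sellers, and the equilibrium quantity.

P_b = 509, P_s = 495, Q = 2938.5

Rewriting in direct form: Qs = -1021.5 + 8P.
The tax drives a wedge P_b - P_s = 14. Substituting P_s = P_b - 14 into supply: Qs = -1133.5 + 8P_b.
Set Qd = Qs: 5992.5 - 6P_b = -1133.5 + 8P_b, so 7126 = 14P_b and P_b = 509.
So P_s = 495 and the quantity traded is Q = 5992.5 - 6(509) = 2938.5.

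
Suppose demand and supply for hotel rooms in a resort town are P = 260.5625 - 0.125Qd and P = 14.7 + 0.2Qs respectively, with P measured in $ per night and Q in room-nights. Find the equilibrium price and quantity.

Inverting to quantity form: Qd = 2084.5 - 8P and Qs = -73.5 + 5P.
The market clears where 2084.5 - 8P = -73.5 + 5P. Rearranging, 13P = 2158, hence P* = 166.
From the demand curve, Q* = 2084.5 - 8(166) = 756.5.

P* = 166, Q* = 756.5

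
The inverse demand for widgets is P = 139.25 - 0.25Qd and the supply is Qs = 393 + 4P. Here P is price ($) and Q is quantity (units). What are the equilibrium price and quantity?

Inverting to quantity form: Qd = 557 - 4P.
At equilibrium Qd = Qs, so 557 - 4P = 393 + 4P; collecting terms, 164 = 8P and P* = 20.5.
From the demand curve, Q* = 557 - 4(20.5) = 475.

P* = 20.5, Q* = 475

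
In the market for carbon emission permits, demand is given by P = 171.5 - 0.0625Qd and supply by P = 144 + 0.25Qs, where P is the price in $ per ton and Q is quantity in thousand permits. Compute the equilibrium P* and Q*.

P* = 166, Q* = 88

Rewriting in direct form: Qd = 2744 - 16P and Qs = -576 + 4P.
The market clears where 2744 - 16P = -576 + 4P. Rearranging, 20P = 3320, hence P* = 166.
Then Q* = 2744 - 16(166) = 88.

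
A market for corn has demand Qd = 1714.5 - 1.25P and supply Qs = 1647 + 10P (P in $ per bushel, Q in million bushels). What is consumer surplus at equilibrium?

Equating demand and supply, 1714.5 - 1.25P = 1647 + 10P gives 11.25P = 67.5, so P* = 6.
Then Q* = 1714.5 - 1.25(6) = 1707.
Demand choke price (Qd = 0): P = 1714.5/1.25 = 1371.6. Consumer surplus = ½ × (1371.6 - 6) × 1707 = 1165539.6.

Consumer surplus = 1165539.6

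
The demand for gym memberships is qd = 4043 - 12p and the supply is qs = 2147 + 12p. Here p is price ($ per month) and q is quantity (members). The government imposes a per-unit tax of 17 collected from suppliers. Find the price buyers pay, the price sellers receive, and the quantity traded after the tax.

With a tax of 17 on suppliers, they supply based on the net price p_s = p_b - 17, so qs = 1943 + 12p_b.
Set qd = qs: 4043 - 12p_b = 1943 + 12p_b, so 2100 = 24p_b and p_b = 87.5.
Then p_s = 87.5 - 17 = 70.5 and q = 4043 - 12(87.5) = 2993.

p_b = 87.5, p_s = 70.5, q = 2993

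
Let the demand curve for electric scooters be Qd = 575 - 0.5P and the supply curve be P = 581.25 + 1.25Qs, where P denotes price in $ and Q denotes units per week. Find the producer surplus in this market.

Producer surplus = 19140.625

In direct form, Qs = -465 + 0.8P.
Set Qd = Qs: 575 - 0.5P = -465 + 0.8P, so 1040 = 1.3P and P* = 800.
Plugging P* into demand: Q* = 575 - 0.5(800) = 175.
Supply choke price (Qs = 0): P = 581.25. Producer surplus = ½ × (800 - 581.25) × 175 = 19140.625.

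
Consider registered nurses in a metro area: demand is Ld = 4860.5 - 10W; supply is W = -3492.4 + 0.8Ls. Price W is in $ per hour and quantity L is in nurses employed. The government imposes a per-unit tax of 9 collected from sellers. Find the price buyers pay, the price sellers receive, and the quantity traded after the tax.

In direct form, Ls = 4365.5 + 1.25W.
Sellers keep W_s = W_b - 9 per unit, so supply in terms of the buyer price is Ls = 4354.25 + 1.25W_b.
Set Ld = Ls: 4860.5 - 10W_b = 4354.25 + 1.25W_b, so 506.25 = 11.25W_b and W_b = 45.
So W_s = 36 and the quantity traded is L = 4860.5 - 10(45) = 4410.5.

W_b = 45, W_s = 36, L = 4410.5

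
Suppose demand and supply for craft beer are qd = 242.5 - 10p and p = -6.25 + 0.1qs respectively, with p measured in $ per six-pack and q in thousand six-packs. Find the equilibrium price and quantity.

p* = 9, q* = 152.5

In direct form, qs = 62.5 + 10p.
The market clears where 242.5 - 10p = 62.5 + 10p. Rearranging, 20p = 180, hence p* = 9.
Then q* = 242.5 - 10(9) = 152.5.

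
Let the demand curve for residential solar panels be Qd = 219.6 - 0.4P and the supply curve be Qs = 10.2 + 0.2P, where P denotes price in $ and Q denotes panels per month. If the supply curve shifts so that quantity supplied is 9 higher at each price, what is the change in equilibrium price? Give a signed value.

ΔP = -15

The market clears where 219.6 - 0.4P = 10.2 + 0.2P. Rearranging, 0.6P = 209.4, hence P* = 349.
Substitute back: Q* = 219.6 - 0.4(349) = 80.
After the shift, supply is Qs = 19.2 + 0.2P.
The new intersection has 200.4 = 0.6P, i.e. P = 334, Q = 86.
ΔP = 334 - 349 = -15.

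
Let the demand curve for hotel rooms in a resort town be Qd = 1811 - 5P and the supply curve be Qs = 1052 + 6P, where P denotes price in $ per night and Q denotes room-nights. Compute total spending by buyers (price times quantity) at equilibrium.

Total spending by buyers = 101154

Set Qd = Qs: 1811 - 5P = 1052 + 6P, so 759 = 11P and P* = 69.
Substitute back: Q* = 1811 - 5(69) = 1466.
Total spending by buyers = P* × Q* = 69 × 1466 = 101154.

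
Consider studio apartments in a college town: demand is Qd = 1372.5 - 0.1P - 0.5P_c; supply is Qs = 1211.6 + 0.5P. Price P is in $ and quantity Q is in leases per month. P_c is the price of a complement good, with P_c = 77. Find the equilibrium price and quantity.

With P_c = 77, demand is Qd = 1334 - 0.1P.
At equilibrium Qd = Qs, so 1334 - 0.1P = 1211.6 + 0.5P; collecting terms, 122.4 = 0.6P and P* = 204.
Then Q* = 1334 - 0.1(204) = 1313.6.

P* = 204, Q* = 1313.6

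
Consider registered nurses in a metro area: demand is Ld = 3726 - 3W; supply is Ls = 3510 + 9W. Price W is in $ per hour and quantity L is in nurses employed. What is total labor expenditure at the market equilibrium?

Total labor expenditure = 66096

Set Ld = Ls: 3726 - 3W = 3510 + 9W, so 216 = 12W and W* = 18.
Then L* = 3726 - 3(18) = 3672.
Total labor expenditure = W* × L* = 18 × 3672 = 66096.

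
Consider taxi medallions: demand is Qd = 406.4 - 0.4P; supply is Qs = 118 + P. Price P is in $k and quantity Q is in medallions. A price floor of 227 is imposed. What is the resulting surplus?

Surplus = 29.4

At P = 227: Qd = 315.6 and Qs = 345.
Surplus = Qs - Qd = 345 - 315.6 = 29.4.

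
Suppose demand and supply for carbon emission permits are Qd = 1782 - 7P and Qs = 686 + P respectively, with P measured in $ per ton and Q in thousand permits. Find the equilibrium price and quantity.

Set Qd = Qs: 1782 - 7P = 686 + P, so 1096 = 8P and P* = 137.
From the demand curve, Q* = 1782 - 7(137) = 823.

P* = 137, Q* = 823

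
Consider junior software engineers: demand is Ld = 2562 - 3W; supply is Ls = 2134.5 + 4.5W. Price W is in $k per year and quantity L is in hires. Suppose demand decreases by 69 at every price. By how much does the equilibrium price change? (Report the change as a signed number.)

ΔW = -9.2

The market clears where 2562 - 3W = 2134.5 + 4.5W. Rearranging, 7.5W = 427.5, hence W* = 57.
From the demand curve, L* = 2562 - 3(57) = 2391.
After the shift, demand is Ld = 2493 - 3W.
The new intersection has 358.5 = 7.5W, i.e. W = 47.8, L = 2349.6.
ΔW = 47.8 - 57 = -9.2.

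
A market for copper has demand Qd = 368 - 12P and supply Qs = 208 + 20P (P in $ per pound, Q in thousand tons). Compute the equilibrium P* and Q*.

The market clears where 368 - 12P = 208 + 20P. Rearranging, 32P = 160, hence P* = 5.
Substitute back: Q* = 368 - 12(5) = 308.

P* = 5, Q* = 308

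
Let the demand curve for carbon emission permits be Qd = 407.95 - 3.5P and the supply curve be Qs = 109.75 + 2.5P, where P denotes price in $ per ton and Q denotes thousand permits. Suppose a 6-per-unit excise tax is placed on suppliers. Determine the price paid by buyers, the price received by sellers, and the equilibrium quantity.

P_b = 52.2, P_s = 46.2, Q = 225.25

With a tax of 6 on suppliers, they supply based on the net price P_s = P_b - 6, so Qs = 94.75 + 2.5P_b.
Market clearing requires 407.95 - 3.5P_b = 94.75 + 2.5P_b; hence 313.2 = 6P_b and P_b = 52.2.
Then P_s = 52.2 - 6 = 46.2 and Q = 407.95 - 3.5(52.2) = 225.25.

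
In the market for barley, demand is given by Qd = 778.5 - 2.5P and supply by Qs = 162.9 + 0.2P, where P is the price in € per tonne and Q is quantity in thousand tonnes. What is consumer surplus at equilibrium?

Consumer surplus = 8694.45

At equilibrium Qd = Qs, so 778.5 - 2.5P = 162.9 + 0.2P; collecting terms, 615.6 = 2.7P and P* = 228.
Then Q* = 778.5 - 2.5(228) = 208.5.
Demand choke price (Qd = 0): P = 778.5/2.5 = 311.4. Consumer surplus = ½ × (311.4 - 228) × 208.5 = 8694.45.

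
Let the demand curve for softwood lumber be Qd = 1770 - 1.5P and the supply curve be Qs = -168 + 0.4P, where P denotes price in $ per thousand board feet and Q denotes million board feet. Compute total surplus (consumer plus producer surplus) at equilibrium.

Total surplus = 91200

Set Qd = Qs: 1770 - 1.5P = -168 + 0.4P, so 1938 = 1.9P and P* = 1020.
Plugging P* into demand: Q* = 1770 - 1.5(1020) = 240.
Demand choke price = 1180; supply choke price = 420. CS = ½(1180 - 1020)(240) = 19200; PS = ½(1020 - 420)(240) = 72000. Total surplus = 91200.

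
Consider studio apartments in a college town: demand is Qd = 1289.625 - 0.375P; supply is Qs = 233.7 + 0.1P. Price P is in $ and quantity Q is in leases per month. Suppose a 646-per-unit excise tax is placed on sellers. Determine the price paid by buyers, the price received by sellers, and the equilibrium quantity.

P_b = 2359, P_s = 1713, Q = 405

Sellers keep P_s = P_b - 646 per unit, so supply in terms of the buyer price is Qs = 169.1 + 0.1P_b.
Set Qd = Qs: 1289.625 - 0.375P_b = 169.1 + 0.1P_b, so 1120.525 = 0.475P_b and P_b = 2359.
So P_s = 1713 and the quantity traded is Q = 1289.625 - 0.375(2359) = 405.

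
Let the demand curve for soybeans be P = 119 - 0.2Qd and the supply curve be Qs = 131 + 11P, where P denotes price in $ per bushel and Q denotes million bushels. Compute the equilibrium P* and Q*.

Solving each curve for Q: Qd = 595 - 5P.
The market clears where 595 - 5P = 131 + 11P. Rearranging, 16P = 464, hence P* = 29.
From the demand curve, Q* = 595 - 5(29) = 450.

P* = 29, Q* = 450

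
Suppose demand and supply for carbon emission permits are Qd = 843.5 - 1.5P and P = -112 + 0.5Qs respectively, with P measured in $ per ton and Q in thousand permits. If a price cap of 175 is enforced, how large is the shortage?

Shortage = 7

Inverting to quantity form: Qs = 224 + 2P.
With P fixed at 175, quantity demanded is 581 and quantity supplied is 574.
Shortage = Qd - Qs = 581 - 574 = 7.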